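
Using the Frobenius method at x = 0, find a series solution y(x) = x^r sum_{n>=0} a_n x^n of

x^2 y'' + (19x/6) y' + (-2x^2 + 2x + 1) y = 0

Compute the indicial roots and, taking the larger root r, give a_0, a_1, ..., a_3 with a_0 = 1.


Write in Frobenius form y'' + (p(x)/x) y' + (q(x)/x^2) y = 0:
  p(x) = 19/6,  q(x) = -2x^2 + 2x + 1.
Indicial equation: r(r-1) + (19/6) r + (1) = 0 -> roots r_1 = -2/3, r_2 = -3/2.
Take r = r_1 = -2/3. Let y(x) = x^r sum_{n>=0} a_n x^n with a_0 = 1.
Substitute y = x^r sum a_n x^n and match x^{r+n}. The recurrence is
  D(n) a_n + 2 a_{n-1} - 2 a_{n-2} = 0,  where D(n) = (r+n)(r+n-1) + (19/6)(r+n) + (1).
  a_n = [-2 a_{n-1} + 2 a_{n-2}] / D(n).
Since the indicial polynomial factors as (r - r_1)(r - r_2), D(n) = (r_1 + n - r_1)(r_1 + n - r_2) = n(n + 5/6).
Evaluating step by step (a_0 = 1):
  n = 1: D(1) = 1(1 + 5/6) = 11/6; numerator = -2(1) = -2; a_1 = (-2)/(11/6) = -12/11
  n = 2: D(2) = 2(2 + 5/6) = 17/3; numerator = -2(-12/11) + 2(1) = 46/11; a_2 = (46/11)/(17/3) = 138/187
  n = 3: D(3) = 3(3 + 5/6) = 23/2; numerator = -2(138/187) + 2(-12/11) = -684/187; a_3 = (-684/187)/(23/2) = -1368/4301

r = -2/3; a_0 = 1; a_1 = -12/11; a_2 = 138/187; a_3 = -1368/4301


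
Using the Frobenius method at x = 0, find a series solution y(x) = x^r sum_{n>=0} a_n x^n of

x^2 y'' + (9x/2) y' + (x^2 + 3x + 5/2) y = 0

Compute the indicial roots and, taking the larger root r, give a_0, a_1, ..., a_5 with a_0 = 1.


Write in Frobenius form y'' + (p(x)/x) y' + (q(x)/x^2) y = 0:
  p(x) = 9/2,  q(x) = x^2 + 3x + 5/2.
Indicial equation: r(r-1) + (9/2) r + (5/2) = 0 -> roots r_1 = -1, r_2 = -5/2.
Take r = r_1 = -1. Let y(x) = x^r sum_{n>=0} a_n x^n with a_0 = 1.
Substitute y = x^r sum a_n x^n and match x^{r+n}. The recurrence is
  D(n) a_n + 3 a_{n-1} + 1 a_{n-2} = 0,  where D(n) = (r+n)(r+n-1) + (9/2)(r+n) + (5/2).
  a_n = [-3 a_{n-1} - 1 a_{n-2}] / D(n).
Since the indicial polynomial factors as (r - r_1)(r - r_2), D(n) = (r_1 + n - r_1)(r_1 + n - r_2) = n(n + 3/2).
Evaluating step by step (a_0 = 1):
  n = 1: D(1) = 1(1 + 3/2) = 5/2; numerator = -3(1) = -3; a_1 = (-3)/(5/2) = -6/5
  n = 2: D(2) = 2(2 + 3/2) = 7; numerator = -3(-6/5) - 1(1) = 13/5; a_2 = (13/5)/(7) = 13/35
  n = 3: D(3) = 3(3 + 3/2) = 27/2; numerator = -3(13/35) - 1(-6/5) = 3/35; a_3 = (3/35)/(27/2) = 2/315
  n = 4: D(4) = 4(4 + 3/2) = 22; numerator = -3(2/315) - 1(13/35) = -41/105; a_4 = (-41/105)/(22) = -41/2310
  n = 5: D(5) = 5(5 + 3/2) = 65/2; numerator = -3(-41/2310) - 1(2/315) = 65/1386; a_5 = (65/1386)/(65/2) = 1/693

r = -1; a_0 = 1; a_1 = -6/5; a_2 = 13/35; a_3 = 2/315; a_4 = -41/2310; a_5 = 1/693


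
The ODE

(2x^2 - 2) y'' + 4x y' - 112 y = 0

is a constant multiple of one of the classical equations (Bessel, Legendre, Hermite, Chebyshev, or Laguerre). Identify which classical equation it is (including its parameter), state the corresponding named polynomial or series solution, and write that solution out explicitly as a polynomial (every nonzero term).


All three coefficients share the factor -2; dividing through by -2 gives  (1 - x^2) y'' - 2x y' + 56 y = 0.
This matches the Legendre equation (1 - x^2) y'' - 2x y' + n(n+1) y = 0 (note the -2x y' term) with n(n+1) = 56, so n = 7; the polynomial solution is P_7(x).
With y = sum_k a_k x^k, matching x^k gives (k+2)(k+1) a_{k+2} = [k(k+1) - n(n+1)] a_k = (k - 7)(k + 8) a_k. The right side vanishes at k = 7, so the series with the parity of 7 terminates at degree 7.
Standard normalization (P_n(1) = 1): leading coefficient (2n)!/(2^n (n!)^2) = 87178291200/(128*25401600) = 429/16, so a_7 = 429/16. Work downward with a_k = (k+1)(k+2) a_{k+2} / ((k - 7)(k + 8)):
  a_5 = (6)(7)(429/16) / ((5 - 7)(5 + 8)) = (9009/8)/(-26) = -693/16
  a_3 = (4)(5)(-693/16) / ((3 - 7)(3 + 8)) = (-3465/4)/(-44) = 315/16
  a_1 = (2)(3)(315/16) / ((1 - 7)(1 + 8)) = (945/8)/(-54) = -35/16
Hence P_7(x) = 429 x^7/16 - 693 x^5/16 + 315 x^3/16 - 35 x/16.

P_7(x); series = 429 x^7/16 - 693 x^5/16 + 315 x^3/16 - 35 x/16


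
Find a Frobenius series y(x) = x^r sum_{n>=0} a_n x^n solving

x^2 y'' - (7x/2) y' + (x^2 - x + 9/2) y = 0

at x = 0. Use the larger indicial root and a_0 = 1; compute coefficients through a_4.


Write in Frobenius form y'' + (p(x)/x) y' + (q(x)/x^2) y = 0:
  p(x) = -7/2,  q(x) = x^2 - x + 9/2.
Indicial equation: r(r-1) + (-7/2) r + (9/2) = 0 -> roots r_1 = 3, r_2 = 3/2.
Take r = r_1 = 3. Let y(x) = x^r sum_{n>=0} a_n x^n with a_0 = 1.
Substitute y = x^r sum a_n x^n and match x^{r+n}. The recurrence is
  D(n) a_n - 1 a_{n-1} + 1 a_{n-2} = 0,  where D(n) = (r+n)(r+n-1) + (-7/2)(r+n) + (9/2).
  a_n = [1 a_{n-1} - 1 a_{n-2}] / D(n).
Since the indicial polynomial factors as (r - r_1)(r - r_2), D(n) = (r_1 + n - r_1)(r_1 + n - r_2) = n(n + 3/2).
Evaluating step by step (a_0 = 1):
  n = 1: D(1) = 1(1 + 3/2) = 5/2; numerator = 1(1) = 1; a_1 = (1)/(5/2) = 2/5
  n = 2: D(2) = 2(2 + 3/2) = 7; numerator = 1(2/5) - 1(1) = -3/5; a_2 = (-3/5)/(7) = -3/35
  n = 3: D(3) = 3(3 + 3/2) = 27/2; numerator = 1(-3/35) - 1(2/5) = -17/35; a_3 = (-17/35)/(27/2) = -34/945
  n = 4: D(4) = 4(4 + 3/2) = 22; numerator = 1(-34/945) - 1(-3/35) = 47/945; a_4 = (47/945)/(22) = 47/20790

r = 3; a_0 = 1; a_1 = 2/5; a_2 = -3/35; a_3 = -34/945; a_4 = 47/20790


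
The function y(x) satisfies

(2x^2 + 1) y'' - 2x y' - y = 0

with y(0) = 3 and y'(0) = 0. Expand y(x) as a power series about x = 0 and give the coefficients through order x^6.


Ansatz: y(x) = sum_{n>=0} a_n x^n, so y'(x) = sum_{n>=1} n a_n x^(n-1) and y''(x) = sum_{n>=2} n(n-1) a_n x^(n-2).
Substitute into P(x) y'' + Q(x) y' + R(x) y = 0 with P(x) = 2x^2 + 1, Q(x) = -2x, R(x) = -1, and match powers of x.
Initial conditions: a_0 = 3, a_1 = 0.
Setting the coefficient of each power of x to zero and solving order by order (substituting the coefficients already found):
  x^0: 2 a_2 - a_0 = 0  ->  2 a_2 = a_0 = 3  ->  a_2 = 3/2
  x^1: 6 a_3 - 3 a_1 = 0  ->  6 a_3 = 3 a_1 = 0  ->  a_3 = 0
  x^2: 12 a_4 - a_2 = 0  ->  12 a_4 = a_2 = 3/2  ->  a_4 = 1/8
  x^3: 20 a_5 + 5 a_3 = 0  ->  20 a_5 = -5 a_3 = 0  ->  a_5 = 0
  x^4: 30 a_6 + 15 a_4 = 0  ->  30 a_6 = -15 a_4 = -15/8  ->  a_6 = -1/16
Truncated series: y(x) = 3 + (3/2) x^2 + (1/8) x^4 - (1/16) x^6 + O(x^7).

a_0 = 3; a_1 = 0; a_2 = 3/2; a_3 = 0; a_4 = 1/8; a_5 = 0; a_6 = -1/16


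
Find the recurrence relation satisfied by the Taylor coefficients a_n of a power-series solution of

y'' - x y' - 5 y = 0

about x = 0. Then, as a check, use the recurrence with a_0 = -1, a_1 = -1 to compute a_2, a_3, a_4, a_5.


Substitute y = sum_n a_n x^n.
y''(x) has coefficient (n+2)(n+1) a_{n+2} at x^n;
-x y'(x) has coefficient -n a_n at x^n (shift);
-5 y(x) has coefficient -5 a_n at x^n.
Matching x^n: (n+2)(n+1) a_{n+2} + (-n - 5) a_n = 0.
Thus a_{n+2} = (n + 5) / ((n+1)(n+2)) * a_n.

Check with a_0 = -1, a_1 = -1 (apply the recurrence for n = 0, 1, 2, 3): a_0 = -1, a_1 = -1, a_2 = -5/2, a_3 = -1, a_4 = -35/24, a_5 = -2/5.

a_(n+2) = (n + 5) / ((n+1)(n+2)) * a_n; check: a_0 = -1, a_1 = -1, a_2 = -5/2, a_3 = -1, a_4 = -35/24, a_5 = -2/5


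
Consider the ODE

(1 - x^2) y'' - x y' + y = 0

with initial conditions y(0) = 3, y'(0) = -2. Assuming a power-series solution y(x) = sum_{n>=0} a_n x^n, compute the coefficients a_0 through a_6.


Ansatz: y(x) = sum_{n>=0} a_n x^n, so y'(x) = sum_{n>=1} n a_n x^(n-1) and y''(x) = sum_{n>=2} n(n-1) a_n x^(n-2).
Substitute into P(x) y'' + Q(x) y' + R(x) y = 0 with P(x) = 1 - x^2, Q(x) = -x, R(x) = 1, and match powers of x.
Initial conditions: a_0 = 3, a_1 = -2.
Setting the coefficient of each power of x to zero and solving order by order (substituting the coefficients already found):
  x^0: 2 a_2 + a_0 = 0  ->  2 a_2 = -a_0 = -3  ->  a_2 = -3/2
  x^1: 6 a_3 = 0  ->  a_3 = 0
  x^2: 12 a_4 - 3 a_2 = 0  ->  12 a_4 = 3 a_2 = -9/2  ->  a_4 = -3/8
  x^3: 20 a_5 - 8 a_3 = 0  ->  20 a_5 = 8 a_3 = 0  ->  a_5 = 0
  x^4: 30 a_6 - 15 a_4 = 0  ->  30 a_6 = 15 a_4 = -45/8  ->  a_6 = -3/16
Truncated series: y(x) = 3 - 2 x - (3/2) x^2 - (3/8) x^4 - (3/16) x^6 + O(x^7).

a_0 = 3; a_1 = -2; a_2 = -3/2; a_3 = 0; a_4 = -3/8; a_5 = 0; a_6 = -3/16


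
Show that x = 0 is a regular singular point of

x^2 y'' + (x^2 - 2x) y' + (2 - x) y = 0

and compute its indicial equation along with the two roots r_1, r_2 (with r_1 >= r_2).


Divide by x^2 to reach normal form y'' + P_1(x) y' + P_2(x) y = 0 with P_1(x) = 1 - 2/x and P_2(x) = -1/x + 2/x^2.
x = 0 is a singular point because the y'-coefficient 1 - 2/x has a pole at x = 0 and the y-coefficient -1/x + 2/x^2 has a pole at x = 0.
It is a regular singular point because x P_1(x) = p(x) = x - 2 and x^2 P_2(x) = q(x) = 2 - x are polynomials, hence analytic at x = 0.
p(0) = -2,  q(0) = 2.
Indicial equation: r(r-1) + p(0) r + q(0) = 0, i.e. r^2 + (p(0) - 1) r + q(0) = 0, i.e. r^2 - 3 r + 2 = 0.
Discriminant: (-3)^2 - 4(2) = 1, so r = (3 ± 1)/2.
Solving: r_1 = 2, r_2 = 1.

indicial: r^2 - 3 r + 2 = 0; roots r_1 = 2, r_2 = 1


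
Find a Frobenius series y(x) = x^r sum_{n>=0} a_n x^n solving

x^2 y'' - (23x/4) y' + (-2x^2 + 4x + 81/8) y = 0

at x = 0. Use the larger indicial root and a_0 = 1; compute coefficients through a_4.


Write in Frobenius form y'' + (p(x)/x) y' + (q(x)/x^2) y = 0:
  p(x) = -23/4,  q(x) = -2x^2 + 4x + 81/8.
Indicial equation: r(r-1) + (-23/4) r + (81/8) = 0 -> roots r_1 = 9/2, r_2 = 9/4.
Take r = r_1 = 9/2. Let y(x) = x^r sum_{n>=0} a_n x^n with a_0 = 1.
Substitute y = x^r sum a_n x^n and match x^{r+n}. The recurrence is
  D(n) a_n + 4 a_{n-1} - 2 a_{n-2} = 0,  where D(n) = (r+n)(r+n-1) + (-23/4)(r+n) + (81/8).
  a_n = [-4 a_{n-1} + 2 a_{n-2}] / D(n).
Since the indicial polynomial factors as (r - r_1)(r - r_2), D(n) = (r_1 + n - r_1)(r_1 + n - r_2) = n(n + 9/4).
Evaluating step by step (a_0 = 1):
  n = 1: D(1) = 1(1 + 9/4) = 13/4; numerator = -4(1) = -4; a_1 = (-4)/(13/4) = -16/13
  n = 2: D(2) = 2(2 + 9/4) = 17/2; numerator = -4(-16/13) + 2(1) = 90/13; a_2 = (90/13)/(17/2) = 180/221
  n = 3: D(3) = 3(3 + 9/4) = 63/4; numerator = -4(180/221) + 2(-16/13) = -1264/221; a_3 = (-1264/221)/(63/4) = -5056/13923
  n = 4: D(4) = 4(4 + 9/4) = 25; numerator = -4(-5056/13923) + 2(180/221) = 42904/13923; a_4 = (42904/13923)/(25) = 42904/348075

r = 9/2; a_0 = 1; a_1 = -16/13; a_2 = 180/221; a_3 = -5056/13923; a_4 = 42904/348075


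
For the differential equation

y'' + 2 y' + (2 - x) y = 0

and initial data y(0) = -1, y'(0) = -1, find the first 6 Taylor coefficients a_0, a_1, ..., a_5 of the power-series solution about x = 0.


Ansatz: y(x) = sum_{n>=0} a_n x^n, so y'(x) = sum_{n>=1} n a_n x^(n-1) and y''(x) = sum_{n>=2} n(n-1) a_n x^(n-2).
Substitute into P(x) y'' + Q(x) y' + R(x) y = 0 with P(x) = 1, Q(x) = 2, R(x) = 2 - x, and match powers of x.
Initial conditions: a_0 = -1, a_1 = -1.
Setting the coefficient of each power of x to zero and solving order by order (substituting the coefficients already found):
  x^0: 2 a_2 + 2 a_1 + 2 a_0 = 0  ->  2 a_2 = -2 a_1 - 2 a_0 = 4  ->  a_2 = 2
  x^1: 6 a_3 + 4 a_2 + 2 a_1 - a_0 = 0  ->  6 a_3 = -4 a_2 - 2 a_1 + a_0 = -7  ->  a_3 = -7/6
  x^2: 12 a_4 + 6 a_3 + 2 a_2 - a_1 = 0  ->  12 a_4 = -6 a_3 - 2 a_2 + a_1 = 2  ->  a_4 = 1/6
  x^3: 20 a_5 + 8 a_4 + 2 a_3 - a_2 = 0  ->  20 a_5 = -8 a_4 - 2 a_3 + a_2 = 3  ->  a_5 = 3/20
Truncated series: y(x) = -1 - x + 2 x^2 - (7/6) x^3 + (1/6) x^4 + (3/20) x^5 + O(x^6).

a_0 = -1; a_1 = -1; a_2 = 2; a_3 = -7/6; a_4 = 1/6; a_5 = 3/20


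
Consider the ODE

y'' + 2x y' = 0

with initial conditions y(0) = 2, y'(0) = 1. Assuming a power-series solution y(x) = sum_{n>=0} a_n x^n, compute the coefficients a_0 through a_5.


Ansatz: y(x) = sum_{n>=0} a_n x^n, so y'(x) = sum_{n>=1} n a_n x^(n-1) and y''(x) = sum_{n>=2} n(n-1) a_n x^(n-2).
Substitute into P(x) y'' + Q(x) y' + R(x) y = 0 with P(x) = 1, Q(x) = 2x, R(x) = 0, and match powers of x.
Initial conditions: a_0 = 2, a_1 = 1.
Setting the coefficient of each power of x to zero and solving order by order (substituting the coefficients already found):
  x^0: 2 a_2 = 0  ->  a_2 = 0
  x^1: 6 a_3 + 2 a_1 = 0  ->  6 a_3 = -2 a_1 = -2  ->  a_3 = -1/3
  x^2: 12 a_4 + 4 a_2 = 0  ->  12 a_4 = -4 a_2 = 0  ->  a_4 = 0
  x^3: 20 a_5 + 6 a_3 = 0  ->  20 a_5 = -6 a_3 = 2  ->  a_5 = 1/10
Truncated series: y(x) = 2 + x - (1/3) x^3 + (1/10) x^5 + O(x^6).

a_0 = 2; a_1 = 1; a_2 = 0; a_3 = -1/3; a_4 = 0; a_5 = 1/10


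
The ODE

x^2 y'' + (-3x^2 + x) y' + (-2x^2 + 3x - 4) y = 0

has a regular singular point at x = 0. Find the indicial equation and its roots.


Divide by x^2 to reach normal form y'' + P_1(x) y' + P_2(x) y = 0 with P_1(x) = -3 + 1/x and P_2(x) = -2 + 3/x - 4/x^2.
x = 0 is a singular point because the y'-coefficient -3 + 1/x has a pole at x = 0 and the y-coefficient -2 + 3/x - 4/x^2 has a pole at x = 0.
It is a regular singular point because x P_1(x) = p(x) = 1 - 3x and x^2 P_2(x) = q(x) = -2x^2 + 3x - 4 are polynomials, hence analytic at x = 0.
p(0) = 1,  q(0) = -4.
Indicial equation: r(r-1) + p(0) r + q(0) = 0, i.e. r^2 + (p(0) - 1) r + q(0) = 0, i.e. r^2 - 4 = 0.
Discriminant: (0)^2 - 4(-4) = 16, so r = (0 ± 4)/2.
Solving: r_1 = 2, r_2 = -2.

indicial: r^2 - 4 = 0; roots r_1 = 2, r_2 = -2


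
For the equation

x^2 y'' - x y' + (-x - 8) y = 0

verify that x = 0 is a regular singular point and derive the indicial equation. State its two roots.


Divide by x^2 to reach normal form y'' + P_1(x) y' + P_2(x) y = 0 with P_1(x) = -1/x and P_2(x) = -1/x - 8/x^2.
x = 0 is a singular point because the y'-coefficient -1/x has a pole at x = 0 and the y-coefficient -1/x - 8/x^2 has a pole at x = 0.
It is a regular singular point because x P_1(x) = p(x) = -1 and x^2 P_2(x) = q(x) = -x - 8 are polynomials, hence analytic at x = 0.
p(0) = -1,  q(0) = -8.
Indicial equation: r(r-1) + p(0) r + q(0) = 0, i.e. r^2 + (p(0) - 1) r + q(0) = 0, i.e. r^2 - 2 r - 8 = 0.
Discriminant: (-2)^2 - 4(-8) = 36, so r = (2 ± 6)/2.
Solving: r_1 = 4, r_2 = -2.

indicial: r^2 - 2 r - 8 = 0; roots r_1 = 4, r_2 = -2


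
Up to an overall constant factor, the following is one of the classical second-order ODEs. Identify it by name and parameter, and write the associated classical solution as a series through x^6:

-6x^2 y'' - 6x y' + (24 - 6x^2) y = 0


All three coefficients share the factor -6; dividing through by -6 gives  x^2 y'' + x y' + (x^2 - 4) y = 0.
This matches the Bessel equation x^2 y'' + x y' + (x^2 - nu^2) y = 0 with nu^2 = 4, so nu = 2; the solution bounded at x = 0 is J_2(x).
Frobenius at x = 0: indicial roots ±nu; for r = nu the recurrence k(k + 2nu) c_k = -c_{k-2} gives the standard series J_nu(x) = sum_{k>=0} (-1)^k / (k! (k+nu)!) (x/2)^(2k+nu). Evaluate the first 3 terms:
  k = 0: (-1)^0 / (0! * 2! * 2^2) x^2 = 1/(1*2*4) x^2 = (1/8) x^2
  k = 1: (-1)^1 / (1! * 3! * 2^4) x^4 = -1/(1*6*16) x^4 = (-1/96) x^4
  k = 2: (-1)^2 / (2! * 4! * 2^6) x^6 = 1/(2*24*64) x^6 = (1/3072) x^6
Hence J_2(x) = x^6/3072 - x^4/96 + x^2/8 + ....

J_2(x); series = x^6/3072 - x^4/96 + x^2/8


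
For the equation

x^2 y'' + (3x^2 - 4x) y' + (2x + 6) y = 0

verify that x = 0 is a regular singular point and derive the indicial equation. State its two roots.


Divide by x^2 to reach normal form y'' + P_1(x) y' + P_2(x) y = 0 with P_1(x) = 3 - 4/x and P_2(x) = 2/x + 6/x^2.
x = 0 is a singular point because the y'-coefficient 3 - 4/x has a pole at x = 0 and the y-coefficient 2/x + 6/x^2 has a pole at x = 0.
It is a regular singular point because x P_1(x) = p(x) = 3x - 4 and x^2 P_2(x) = q(x) = 2x + 6 are polynomials, hence analytic at x = 0.
p(0) = -4,  q(0) = 6.
Indicial equation: r(r-1) + p(0) r + q(0) = 0, i.e. r^2 + (p(0) - 1) r + q(0) = 0, i.e. r^2 - 5 r + 6 = 0.
Discriminant: (-5)^2 - 4(6) = 1, so r = (5 ± 1)/2.
Solving: r_1 = 3, r_2 = 2.

indicial: r^2 - 5 r + 6 = 0; roots r_1 = 3, r_2 = 2


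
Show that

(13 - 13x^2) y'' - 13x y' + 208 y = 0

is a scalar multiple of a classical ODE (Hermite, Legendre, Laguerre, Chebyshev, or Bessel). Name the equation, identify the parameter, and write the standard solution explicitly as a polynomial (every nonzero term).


All three coefficients share the factor 13; dividing through by 13 gives  (1 - x^2) y'' - x y' + 16 y = 0.
This matches the Chebyshev equation (1 - x^2) y'' - x y' + n^2 y = 0 (note the -x y' term, not -2x y') with n^2 = 16, so n = 4; the polynomial solution is T_4(x).
With y = sum_k a_k x^k, matching x^k gives (k+2)(k+1) a_{k+2} = (k^2 - n^2) a_k = (k - 4)(k + 4) a_k. The right side vanishes at k = 4, so the series with the parity of 4 terminates at degree 4.
Standard normalization: leading coefficient of T_n is 2^(n-1), so a_4 = 2^3 = 8. Work downward with a_k = (k+1)(k+2) a_{k+2} / ((k - 4)(k + 4)):
  a_2 = (3)(4)(8) / ((2 - 4)(2 + 4)) = 96/(-12) = -8
  a_0 = (1)(2)(-8) / ((0 - 4)(0 + 4)) = -16/(-16) = 1
Hence T_4(x) = 8 x^4 - 8 x^2 + 1.

T_4(x); series = 8 x^4 - 8 x^2 + 1


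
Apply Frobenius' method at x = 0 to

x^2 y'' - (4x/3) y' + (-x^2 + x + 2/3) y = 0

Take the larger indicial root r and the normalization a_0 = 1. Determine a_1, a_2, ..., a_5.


Write in Frobenius form y'' + (p(x)/x) y' + (q(x)/x^2) y = 0:
  p(x) = -4/3,  q(x) = -x^2 + x + 2/3.
Indicial equation: r(r-1) + (-4/3) r + (2/3) = 0 -> roots r_1 = 2, r_2 = 1/3.
Take r = r_1 = 2. Let y(x) = x^r sum_{n>=0} a_n x^n with a_0 = 1.
Substitute y = x^r sum a_n x^n and match x^{r+n}. The recurrence is
  D(n) a_n + 1 a_{n-1} - 1 a_{n-2} = 0,  where D(n) = (r+n)(r+n-1) + (-4/3)(r+n) + (2/3).
  a_n = [-1 a_{n-1} + 1 a_{n-2}] / D(n).
Since the indicial polynomial factors as (r - r_1)(r - r_2), D(n) = (r_1 + n - r_1)(r_1 + n - r_2) = n(n + 5/3).
Evaluating step by step (a_0 = 1):
  n = 1: D(1) = 1(1 + 5/3) = 8/3; numerator = -1(1) = -1; a_1 = (-1)/(8/3) = -3/8
  n = 2: D(2) = 2(2 + 5/3) = 22/3; numerator = -1(-3/8) + 1(1) = 11/8; a_2 = (11/8)/(22/3) = 3/16
  n = 3: D(3) = 3(3 + 5/3) = 14; numerator = -1(3/16) + 1(-3/8) = -9/16; a_3 = (-9/16)/(14) = -9/224
  n = 4: D(4) = 4(4 + 5/3) = 68/3; numerator = -1(-9/224) + 1(3/16) = 51/224; a_4 = (51/224)/(68/3) = 9/896
  n = 5: D(5) = 5(5 + 5/3) = 100/3; numerator = -1(9/896) + 1(-9/224) = -45/896; a_5 = (-45/896)/(100/3) = -27/17920

r = 2; a_0 = 1; a_1 = -3/8; a_2 = 3/16; a_3 = -9/224; a_4 = 9/896; a_5 = -27/17920


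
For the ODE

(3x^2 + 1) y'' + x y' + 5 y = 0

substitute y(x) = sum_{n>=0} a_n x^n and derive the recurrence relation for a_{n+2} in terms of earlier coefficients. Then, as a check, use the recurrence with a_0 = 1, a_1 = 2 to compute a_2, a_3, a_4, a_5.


Substitute y = sum_n a_n x^n.
(1 + 3 x^2) y'' contributes (n+2)(n+1) a_{n+2} + 3 n(n-1) a_n at x^n.
x y'(x) contributes n a_n at x^n.
5 y(x) contributes 5 a_n at x^n.
Matching x^n: (n+2)(n+1) a_{n+2} + (3 n(n-1) + n + 5) a_n = 0.
Thus a_{n+2} = (-3 n(n-1) - n - 5) / ((n+1)(n+2)) * a_n.

Check with a_0 = 1, a_1 = 2 (apply the recurrence for n = 0, 1, 2, 3): a_0 = 1, a_1 = 2, a_2 = -5/2, a_3 = -2, a_4 = 65/24, a_5 = 13/5.

a_(n+2) = (-3 n(n-1) - n - 5) / ((n+1)(n+2)) * a_n; check: a_0 = 1, a_1 = 2, a_2 = -5/2, a_3 = -2, a_4 = 65/24, a_5 = 13/5


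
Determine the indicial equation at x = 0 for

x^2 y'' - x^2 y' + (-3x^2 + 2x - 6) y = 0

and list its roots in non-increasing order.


Divide by x^2 to reach normal form y'' + P_1(x) y' + P_2(x) y = 0 with P_1(x) = -1 and P_2(x) = -3 + 2/x - 6/x^2.
x = 0 is a singular point because the y-coefficient -3 + 2/x - 6/x^2 has a pole at x = 0.
It is a regular singular point because x P_1(x) = p(x) = -x and x^2 P_2(x) = q(x) = -3x^2 + 2x - 6 are polynomials, hence analytic at x = 0.
p(0) = 0,  q(0) = -6.
Indicial equation: r(r-1) + p(0) r + q(0) = 0, i.e. r^2 + (p(0) - 1) r + q(0) = 0, i.e. r^2 - 1 r - 6 = 0.
Discriminant: (-1)^2 - 4(-6) = 25, so r = (1 ± 5)/2.
Solving: r_1 = 3, r_2 = -2.

indicial: r^2 - 1 r - 6 = 0; roots r_1 = 3, r_2 = -2


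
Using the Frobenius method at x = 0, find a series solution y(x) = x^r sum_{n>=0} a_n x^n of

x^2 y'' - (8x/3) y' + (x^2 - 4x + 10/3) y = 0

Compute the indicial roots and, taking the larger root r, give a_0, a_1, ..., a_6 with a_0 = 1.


Write in Frobenius form y'' + (p(x)/x) y' + (q(x)/x^2) y = 0:
  p(x) = -8/3,  q(x) = x^2 - 4x + 10/3.
Indicial equation: r(r-1) + (-8/3) r + (10/3) = 0 -> roots r_1 = 2, r_2 = 5/3.
Take r = r_1 = 2. Let y(x) = x^r sum_{n>=0} a_n x^n with a_0 = 1.
Substitute y = x^r sum a_n x^n and match x^{r+n}. The recurrence is
  D(n) a_n - 4 a_{n-1} + 1 a_{n-2} = 0,  where D(n) = (r+n)(r+n-1) + (-8/3)(r+n) + (10/3).
  a_n = [4 a_{n-1} - 1 a_{n-2}] / D(n).
Since the indicial polynomial factors as (r - r_1)(r - r_2), D(n) = (r_1 + n - r_1)(r_1 + n - r_2) = n(n + 1/3).
Evaluating step by step (a_0 = 1):
  n = 1: D(1) = 1(1 + 1/3) = 4/3; numerator = 4(1) = 4; a_1 = (4)/(4/3) = 3
  n = 2: D(2) = 2(2 + 1/3) = 14/3; numerator = 4(3) - 1(1) = 11; a_2 = (11)/(14/3) = 33/14
  n = 3: D(3) = 3(3 + 1/3) = 10; numerator = 4(33/14) - 1(3) = 45/7; a_3 = (45/7)/(10) = 9/14
  n = 4: D(4) = 4(4 + 1/3) = 52/3; numerator = 4(9/14) - 1(33/14) = 3/14; a_4 = (3/14)/(52/3) = 9/728
  n = 5: D(5) = 5(5 + 1/3) = 80/3; numerator = 4(9/728) - 1(9/14) = -54/91; a_5 = (-54/91)/(80/3) = -81/3640
  n = 6: D(6) = 6(6 + 1/3) = 38; numerator = 4(-81/3640) - 1(9/728) = -369/3640; a_6 = (-369/3640)/(38) = -369/138320

r = 2; a_0 = 1; a_1 = 3; a_2 = 33/14; a_3 = 9/14; a_4 = 9/728; a_5 = -81/3640; a_6 = -369/138320


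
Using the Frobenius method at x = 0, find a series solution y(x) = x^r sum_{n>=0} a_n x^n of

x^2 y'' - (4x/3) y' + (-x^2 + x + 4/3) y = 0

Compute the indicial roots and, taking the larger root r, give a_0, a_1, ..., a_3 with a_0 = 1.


Write in Frobenius form y'' + (p(x)/x) y' + (q(x)/x^2) y = 0:
  p(x) = -4/3,  q(x) = -x^2 + x + 4/3.
Indicial equation: r(r-1) + (-4/3) r + (4/3) = 0 -> roots r_1 = 4/3, r_2 = 1.
Take r = r_1 = 4/3. Let y(x) = x^r sum_{n>=0} a_n x^n with a_0 = 1.
Substitute y = x^r sum a_n x^n and match x^{r+n}. The recurrence is
  D(n) a_n + 1 a_{n-1} - 1 a_{n-2} = 0,  where D(n) = (r+n)(r+n-1) + (-4/3)(r+n) + (4/3).
  a_n = [-1 a_{n-1} + 1 a_{n-2}] / D(n).
Since the indicial polynomial factors as (r - r_1)(r - r_2), D(n) = (r_1 + n - r_1)(r_1 + n - r_2) = n(n + 1/3).
Evaluating step by step (a_0 = 1):
  n = 1: D(1) = 1(1 + 1/3) = 4/3; numerator = -1(1) = -1; a_1 = (-1)/(4/3) = -3/4
  n = 2: D(2) = 2(2 + 1/3) = 14/3; numerator = -1(-3/4) + 1(1) = 7/4; a_2 = (7/4)/(14/3) = 3/8
  n = 3: D(3) = 3(3 + 1/3) = 10; numerator = -1(3/8) + 1(-3/4) = -9/8; a_3 = (-9/8)/(10) = -9/80

r = 4/3; a_0 = 1; a_1 = -3/4; a_2 = 3/8; a_3 = -9/80


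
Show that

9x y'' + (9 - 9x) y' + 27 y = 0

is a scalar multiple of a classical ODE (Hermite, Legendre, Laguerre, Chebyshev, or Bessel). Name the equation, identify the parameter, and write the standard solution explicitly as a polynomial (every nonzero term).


All three coefficients share the factor 9; dividing through by 9 gives  x y'' + (1 - x) y' + 3 y = 0.
This matches the Laguerre equation x y'' + (1 - x) y' + n y = 0 with n = 3; the polynomial solution is L_3(x).
With y = sum_k a_k x^k, matching x^k gives (k+1)k a_{k+1} + (k+1) a_{k+1} - k a_k + n a_k = 0, i.e. (k+1)^2 a_{k+1} = (k - n) a_k = (k - 3) a_k. The right side vanishes at k = 3, so the series terminates at degree 3.
Standard normalization L_n(0) = 1 gives a_0 = 1. Work upward with a_{k+1} = (k - 3) a_k / (k+1)^2:
  a_1 = (0 - 3)(1) / 1^2 = -3/1 = -3
  a_2 = (1 - 3)(-3) / 2^2 = 6/4 = 3/2
  a_3 = (2 - 3)(3/2) / 3^2 = (-3/2)/9 = -1/6
Hence L_3(x) = -x^3/6 + 3 x^2/2 - 3 x + 1.

L_3(x); series = -x^3/6 + 3 x^2/2 - 3 x + 1


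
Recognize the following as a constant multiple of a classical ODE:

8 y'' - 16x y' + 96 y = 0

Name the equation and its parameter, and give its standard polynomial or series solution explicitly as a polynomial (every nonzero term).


All three coefficients share the factor 8; dividing through by 8 gives  y'' - 2x y' + 12 y = 0.
This matches the Hermite equation y'' - 2x y' + 2n y = 0 with 2n = 12, so n = 6; the polynomial solution is H_6(x).
With y = sum_k a_k x^k, matching x^k gives (k+2)(k+1) a_{k+2} = 2(k - n) a_k = 2(k - 6) a_k. The right side vanishes at k = 6, so the series with the parity of 6 terminates at degree 6.
Standard normalization: leading coefficient of H_n is 2^n, so a_6 = 2^6 = 64. Work downward with a_k = (k+1)(k+2) a_{k+2} / (2(k - n)):
  a_4 = (5)(6)(64) / (2(4 - 6)) = 1920/(-4) = -480
  a_2 = (3)(4)(-480) / (2(2 - 6)) = -5760/(-8) = 720
  a_0 = (1)(2)(720) / (2(0 - 6)) = 1440/(-12) = -120
Hence H_6(x) = 64 x^6 - 480 x^4 + 720 x^2 - 120.

H_6(x); series = 64 x^6 - 480 x^4 + 720 x^2 - 120


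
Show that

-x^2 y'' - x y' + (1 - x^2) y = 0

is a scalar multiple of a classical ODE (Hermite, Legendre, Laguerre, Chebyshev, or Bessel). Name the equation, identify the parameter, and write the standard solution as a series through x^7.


All three coefficients share the factor -1; dividing through by -1 gives  x^2 y'' + x y' + (x^2 - 1) y = 0.
This matches the Bessel equation x^2 y'' + x y' + (x^2 - nu^2) y = 0 with nu^2 = 1, so nu = 1; the solution bounded at x = 0 is J_1(x).
Frobenius at x = 0: indicial roots ±nu; for r = nu the recurrence k(k + 2nu) c_k = -c_{k-2} gives the standard series J_nu(x) = sum_{k>=0} (-1)^k / (k! (k+nu)!) (x/2)^(2k+nu). Evaluate the first 4 terms:
  k = 0: (-1)^0 / (0! * 1! * 2^1) x^1 = 1/(1*1*2) x^1 = (1/2) x^1
  k = 1: (-1)^1 / (1! * 2! * 2^3) x^3 = -1/(1*2*8) x^3 = (-1/16) x^3
  k = 2: (-1)^2 / (2! * 3! * 2^5) x^5 = 1/(2*6*32) x^5 = (1/384) x^5
  k = 3: (-1)^3 / (3! * 4! * 2^7) x^7 = -1/(6*24*128) x^7 = (-1/18432) x^7
Hence J_1(x) = -x^7/18432 + x^5/384 - x^3/16 + x/2 + ....

J_1(x); series = -x^7/18432 + x^5/384 - x^3/16 + x/2


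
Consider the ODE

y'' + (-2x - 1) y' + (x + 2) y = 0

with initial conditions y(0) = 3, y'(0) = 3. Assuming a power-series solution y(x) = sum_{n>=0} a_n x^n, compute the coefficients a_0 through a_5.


Ansatz: y(x) = sum_{n>=0} a_n x^n, so y'(x) = sum_{n>=1} n a_n x^(n-1) and y''(x) = sum_{n>=2} n(n-1) a_n x^(n-2).
Substitute into P(x) y'' + Q(x) y' + R(x) y = 0 with P(x) = 1, Q(x) = -2x - 1, R(x) = x + 2, and match powers of x.
Initial conditions: a_0 = 3, a_1 = 3.
Setting the coefficient of each power of x to zero and solving order by order (substituting the coefficients already found):
  x^0: 2 a_2 - a_1 + 2 a_0 = 0  ->  2 a_2 = a_1 - 2 a_0 = -3  ->  a_2 = -3/2
  x^1: 6 a_3 - 2 a_2 + a_0 = 0  ->  6 a_3 = 2 a_2 - a_0 = -6  ->  a_3 = -1
  x^2: 12 a_4 - 3 a_3 - 2 a_2 + a_1 = 0  ->  12 a_4 = 3 a_3 + 2 a_2 - a_1 = -9  ->  a_4 = -3/4
  x^3: 20 a_5 - 4 a_4 - 4 a_3 + a_2 = 0  ->  20 a_5 = 4 a_4 + 4 a_3 - a_2 = -11/2  ->  a_5 = -11/40
Truncated series: y(x) = 3 + 3 x - (3/2) x^2 - x^3 - (3/4) x^4 - (11/40) x^5 + O(x^6).

a_0 = 3; a_1 = 3; a_2 = -3/2; a_3 = -1; a_4 = -3/4; a_5 = -11/40


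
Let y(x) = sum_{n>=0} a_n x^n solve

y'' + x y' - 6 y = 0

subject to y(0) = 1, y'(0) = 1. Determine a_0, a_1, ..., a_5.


Ansatz: y(x) = sum_{n>=0} a_n x^n, so y'(x) = sum_{n>=1} n a_n x^(n-1) and y''(x) = sum_{n>=2} n(n-1) a_n x^(n-2).
Substitute into P(x) y'' + Q(x) y' + R(x) y = 0 with P(x) = 1, Q(x) = x, R(x) = -6, and match powers of x.
Initial conditions: a_0 = 1, a_1 = 1.
Setting the coefficient of each power of x to zero and solving order by order (substituting the coefficients already found):
  x^0: 2 a_2 - 6 a_0 = 0  ->  2 a_2 = 6 a_0 = 6  ->  a_2 = 3
  x^1: 6 a_3 - 5 a_1 = 0  ->  6 a_3 = 5 a_1 = 5  ->  a_3 = 5/6
  x^2: 12 a_4 - 4 a_2 = 0  ->  12 a_4 = 4 a_2 = 12  ->  a_4 = 1
  x^3: 20 a_5 - 3 a_3 = 0  ->  20 a_5 = 3 a_3 = 5/2  ->  a_5 = 1/8
Truncated series: y(x) = 1 + x + 3 x^2 + (5/6) x^3 + x^4 + (1/8) x^5 + O(x^6).

a_0 = 1; a_1 = 1; a_2 = 3; a_3 = 5/6; a_4 = 1; a_5 = 1/8


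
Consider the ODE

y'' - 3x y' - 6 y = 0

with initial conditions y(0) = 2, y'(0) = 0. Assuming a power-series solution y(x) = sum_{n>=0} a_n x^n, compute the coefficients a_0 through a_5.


Ansatz: y(x) = sum_{n>=0} a_n x^n, so y'(x) = sum_{n>=1} n a_n x^(n-1) and y''(x) = sum_{n>=2} n(n-1) a_n x^(n-2).
Substitute into P(x) y'' + Q(x) y' + R(x) y = 0 with P(x) = 1, Q(x) = -3x, R(x) = -6, and match powers of x.
Initial conditions: a_0 = 2, a_1 = 0.
Setting the coefficient of each power of x to zero and solving order by order (substituting the coefficients already found):
  x^0: 2 a_2 - 6 a_0 = 0  ->  2 a_2 = 6 a_0 = 12  ->  a_2 = 6
  x^1: 6 a_3 - 9 a_1 = 0  ->  6 a_3 = 9 a_1 = 0  ->  a_3 = 0
  x^2: 12 a_4 - 12 a_2 = 0  ->  12 a_4 = 12 a_2 = 72  ->  a_4 = 6
  x^3: 20 a_5 - 15 a_3 = 0  ->  20 a_5 = 15 a_3 = 0  ->  a_5 = 0
Truncated series: y(x) = 2 + 6 x^2 + 6 x^4 + O(x^6).

a_0 = 2; a_1 = 0; a_2 = 6; a_3 = 0; a_4 = 6; a_5 = 0


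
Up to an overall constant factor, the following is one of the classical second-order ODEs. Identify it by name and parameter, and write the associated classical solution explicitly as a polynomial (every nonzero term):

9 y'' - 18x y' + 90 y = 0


All three coefficients share the factor 9; dividing through by 9 gives  y'' - 2x y' + 10 y = 0.
This matches the Hermite equation y'' - 2x y' + 2n y = 0 with 2n = 10, so n = 5; the polynomial solution is H_5(x).
With y = sum_k a_k x^k, matching x^k gives (k+2)(k+1) a_{k+2} = 2(k - n) a_k = 2(k - 5) a_k. The right side vanishes at k = 5, so the series with the parity of 5 terminates at degree 5.
Standard normalization: leading coefficient of H_n is 2^n, so a_5 = 2^5 = 32. Work downward with a_k = (k+1)(k+2) a_{k+2} / (2(k - n)):
  a_3 = (4)(5)(32) / (2(3 - 5)) = 640/(-4) = -160
  a_1 = (2)(3)(-160) / (2(1 - 5)) = -960/(-8) = 120
Hence H_5(x) = 32 x^5 - 160 x^3 + 120 x.

H_5(x); series = 32 x^5 - 160 x^3 + 120 x


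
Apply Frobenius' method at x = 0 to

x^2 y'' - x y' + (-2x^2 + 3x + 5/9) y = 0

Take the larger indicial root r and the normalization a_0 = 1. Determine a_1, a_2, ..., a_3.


Write in Frobenius form y'' + (p(x)/x) y' + (q(x)/x^2) y = 0:
  p(x) = -1,  q(x) = -2x^2 + 3x + 5/9.
Indicial equation: r(r-1) + (-1) r + (5/9) = 0 -> roots r_1 = 5/3, r_2 = 1/3.
Take r = r_1 = 5/3. Let y(x) = x^r sum_{n>=0} a_n x^n with a_0 = 1.
Substitute y = x^r sum a_n x^n and match x^{r+n}. The recurrence is
  D(n) a_n + 3 a_{n-1} - 2 a_{n-2} = 0,  where D(n) = (r+n)(r+n-1) + (-1)(r+n) + (5/9).
  a_n = [-3 a_{n-1} + 2 a_{n-2}] / D(n).
Since the indicial polynomial factors as (r - r_1)(r - r_2), D(n) = (r_1 + n - r_1)(r_1 + n - r_2) = n(n + 4/3).
Evaluating step by step (a_0 = 1):
  n = 1: D(1) = 1(1 + 4/3) = 7/3; numerator = -3(1) = -3; a_1 = (-3)/(7/3) = -9/7
  n = 2: D(2) = 2(2 + 4/3) = 20/3; numerator = -3(-9/7) + 2(1) = 41/7; a_2 = (41/7)/(20/3) = 123/140
  n = 3: D(3) = 3(3 + 4/3) = 13; numerator = -3(123/140) + 2(-9/7) = -729/140; a_3 = (-729/140)/(13) = -729/1820

r = 5/3; a_0 = 1; a_1 = -9/7; a_2 = 123/140; a_3 = -729/1820


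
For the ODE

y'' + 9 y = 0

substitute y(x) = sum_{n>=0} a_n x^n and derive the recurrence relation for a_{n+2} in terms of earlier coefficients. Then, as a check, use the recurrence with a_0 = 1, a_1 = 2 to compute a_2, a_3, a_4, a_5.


Substitute y = sum_n a_n x^n into y'' + (const) y = 0.
y''(x) = sum_{n>=0} (n+2)(n+1) a_{n+2} x^n.
The ODE becomes sum_n [(n+2)(n+1) a_{n+2} + 9 a_n] x^n = 0.
Setting each coefficient to zero gives the recurrence:
  (n+2)(n+1) a_{n+2} + 9 a_n = 0,
  a_{n+2} = -9 / ((n+1)(n+2)) a_n.

Check with a_0 = 1, a_1 = 2 (apply the recurrence for n = 0, 1, 2, 3): a_0 = 1, a_1 = 2, a_2 = -9/2, a_3 = -3, a_4 = 27/8, a_5 = 27/20.

a_{n+2} = -9/((n+1)(n+2)) * a_n; check: a_0 = 1, a_1 = 2, a_2 = -9/2, a_3 = -3, a_4 = 27/8, a_5 = 27/20


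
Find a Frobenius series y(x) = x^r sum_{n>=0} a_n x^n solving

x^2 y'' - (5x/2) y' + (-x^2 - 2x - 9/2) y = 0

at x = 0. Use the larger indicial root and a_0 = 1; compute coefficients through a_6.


Write in Frobenius form y'' + (p(x)/x) y' + (q(x)/x^2) y = 0:
  p(x) = -5/2,  q(x) = -x^2 - 2x - 9/2.
Indicial equation: r(r-1) + (-5/2) r + (-9/2) = 0 -> roots r_1 = 9/2, r_2 = -1.
Take r = r_1 = 9/2. Let y(x) = x^r sum_{n>=0} a_n x^n with a_0 = 1.
Substitute y = x^r sum a_n x^n and match x^{r+n}. The recurrence is
  D(n) a_n - 2 a_{n-1} - 1 a_{n-2} = 0,  where D(n) = (r+n)(r+n-1) + (-5/2)(r+n) + (-9/2).
  a_n = [2 a_{n-1} + 1 a_{n-2}] / D(n).
Since the indicial polynomial factors as (r - r_1)(r - r_2), D(n) = (r_1 + n - r_1)(r_1 + n - r_2) = n(n + 11/2).
Evaluating step by step (a_0 = 1):
  n = 1: D(1) = 1(1 + 11/2) = 13/2; numerator = 2(1) = 2; a_1 = (2)/(13/2) = 4/13
  n = 2: D(2) = 2(2 + 11/2) = 15; numerator = 2(4/13) + 1(1) = 21/13; a_2 = (21/13)/(15) = 7/65
  n = 3: D(3) = 3(3 + 11/2) = 51/2; numerator = 2(7/65) + 1(4/13) = 34/65; a_3 = (34/65)/(51/2) = 4/195
  n = 4: D(4) = 4(4 + 11/2) = 38; numerator = 2(4/195) + 1(7/65) = 29/195; a_4 = (29/195)/(38) = 29/7410
  n = 5: D(5) = 5(5 + 11/2) = 105/2; numerator = 2(29/7410) + 1(4/195) = 7/247; a_5 = (7/247)/(105/2) = 2/3705
  n = 6: D(6) = 6(6 + 11/2) = 69; numerator = 2(2/3705) + 1(29/7410) = 37/7410; a_6 = (37/7410)/(69) = 37/511290

r = 9/2; a_0 = 1; a_1 = 4/13; a_2 = 7/65; a_3 = 4/195; a_4 = 29/7410; a_5 = 2/3705; a_6 = 37/511290


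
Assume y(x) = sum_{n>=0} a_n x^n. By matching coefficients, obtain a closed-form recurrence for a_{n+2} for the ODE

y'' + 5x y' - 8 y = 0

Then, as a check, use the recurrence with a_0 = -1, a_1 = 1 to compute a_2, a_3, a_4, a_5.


Substitute y = sum_n a_n x^n.
y''(x) has coefficient (n+2)(n+1) a_{n+2} at x^n;
5 x y'(x) has coefficient 5 n a_n at x^n (shift);
-8 y(x) has coefficient -8 a_n at x^n.
Matching x^n: (n+2)(n+1) a_{n+2} + (5n - 8) a_n = 0.
Thus a_{n+2} = (-5n + 8) / ((n+1)(n+2)) * a_n.

Check with a_0 = -1, a_1 = 1 (apply the recurrence for n = 0, 1, 2, 3): a_0 = -1, a_1 = 1, a_2 = -4, a_3 = 1/2, a_4 = 2/3, a_5 = -7/40.

a_(n+2) = (-5n + 8) / ((n+1)(n+2)) * a_n; check: a_0 = -1, a_1 = 1, a_2 = -4, a_3 = 1/2, a_4 = 2/3, a_5 = -7/40


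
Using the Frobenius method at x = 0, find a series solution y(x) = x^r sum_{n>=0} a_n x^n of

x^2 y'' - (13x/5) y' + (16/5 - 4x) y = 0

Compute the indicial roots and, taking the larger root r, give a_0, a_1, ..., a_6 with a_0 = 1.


Write in Frobenius form y'' + (p(x)/x) y' + (q(x)/x^2) y = 0:
  p(x) = -13/5,  q(x) = 16/5 - 4x.
Indicial equation: r(r-1) + (-13/5) r + (16/5) = 0 -> roots r_1 = 2, r_2 = 8/5.
Take r = r_1 = 2. Let y(x) = x^r sum_{n>=0} a_n x^n with a_0 = 1.
Substitute y = x^r sum a_n x^n and match x^{r+n}. The recurrence is
  D(n) a_n - 4 a_{n-1} = 0,  where D(n) = (r+n)(r+n-1) + (-13/5)(r+n) + (16/5).
  a_n = 4 / D(n) * a_{n-1}.
Since the indicial polynomial factors as (r - r_1)(r - r_2), D(n) = (r_1 + n - r_1)(r_1 + n - r_2) = n(n + 2/5).
Evaluating step by step (a_0 = 1):
  n = 1: D(1) = 1(1 + 2/5) = 7/5; numerator = 4(1) = 4; a_1 = (4)/(7/5) = 20/7
  n = 2: D(2) = 2(2 + 2/5) = 24/5; numerator = 4(20/7) = 80/7; a_2 = (80/7)/(24/5) = 50/21
  n = 3: D(3) = 3(3 + 2/5) = 51/5; numerator = 4(50/21) = 200/21; a_3 = (200/21)/(51/5) = 1000/1071
  n = 4: D(4) = 4(4 + 2/5) = 88/5; numerator = 4(1000/1071) = 4000/1071; a_4 = (4000/1071)/(88/5) = 2500/11781
  n = 5: D(5) = 5(5 + 2/5) = 27; numerator = 4(2500/11781) = 10000/11781; a_5 = (10000/11781)/(27) = 10000/318087
  n = 6: D(6) = 6(6 + 2/5) = 192/5; numerator = 4(10000/318087) = 40000/318087; a_6 = (40000/318087)/(192/5) = 3125/954261

r = 2; a_0 = 1; a_1 = 20/7; a_2 = 50/21; a_3 = 1000/1071; a_4 = 2500/11781; a_5 = 10000/318087; a_6 = 3125/954261


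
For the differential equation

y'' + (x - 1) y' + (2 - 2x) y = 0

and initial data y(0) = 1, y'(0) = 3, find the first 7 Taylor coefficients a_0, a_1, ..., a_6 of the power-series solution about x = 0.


Ansatz: y(x) = sum_{n>=0} a_n x^n, so y'(x) = sum_{n>=1} n a_n x^(n-1) and y''(x) = sum_{n>=2} n(n-1) a_n x^(n-2).
Substitute into P(x) y'' + Q(x) y' + R(x) y = 0 with P(x) = 1, Q(x) = x - 1, R(x) = 2 - 2x, and match powers of x.
Initial conditions: a_0 = 1, a_1 = 3.
Setting the coefficient of each power of x to zero and solving order by order (substituting the coefficients already found):
  x^0: 2 a_2 - a_1 + 2 a_0 = 0  ->  2 a_2 = a_1 - 2 a_0 = 1  ->  a_2 = 1/2
  x^1: 6 a_3 - 2 a_2 + 3 a_1 - 2 a_0 = 0  ->  6 a_3 = 2 a_2 - 3 a_1 + 2 a_0 = -6  ->  a_3 = -1
  x^2: 12 a_4 - 3 a_3 + 4 a_2 - 2 a_1 = 0  ->  12 a_4 = 3 a_3 - 4 a_2 + 2 a_1 = 1  ->  a_4 = 1/12
  x^3: 20 a_5 - 4 a_4 + 5 a_3 - 2 a_2 = 0  ->  20 a_5 = 4 a_4 - 5 a_3 + 2 a_2 = 19/3  ->  a_5 = 19/60
  x^4: 30 a_6 - 5 a_5 + 6 a_4 - 2 a_3 = 0  ->  30 a_6 = 5 a_5 - 6 a_4 + 2 a_3 = -11/12  ->  a_6 = -11/360
Truncated series: y(x) = 1 + 3 x + (1/2) x^2 - x^3 + (1/12) x^4 + (19/60) x^5 - (11/360) x^6 + O(x^7).

a_0 = 1; a_1 = 3; a_2 = 1/2; a_3 = -1; a_4 = 1/12; a_5 = 19/60; a_6 = -11/360


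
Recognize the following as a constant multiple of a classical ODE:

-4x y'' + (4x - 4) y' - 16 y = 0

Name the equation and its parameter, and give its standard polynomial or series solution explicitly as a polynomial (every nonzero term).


All three coefficients share the factor -4; dividing through by -4 gives  x y'' + (1 - x) y' + 4 y = 0.
This matches the Laguerre equation x y'' + (1 - x) y' + n y = 0 with n = 4; the polynomial solution is L_4(x).
With y = sum_k a_k x^k, matching x^k gives (k+1)k a_{k+1} + (k+1) a_{k+1} - k a_k + n a_k = 0, i.e. (k+1)^2 a_{k+1} = (k - n) a_k = (k - 4) a_k. The right side vanishes at k = 4, so the series terminates at degree 4.
Standard normalization L_n(0) = 1 gives a_0 = 1. Work upward with a_{k+1} = (k - 4) a_k / (k+1)^2:
  a_1 = (0 - 4)(1) / 1^2 = -4/1 = -4
  a_2 = (1 - 4)(-4) / 2^2 = 12/4 = 3
  a_3 = (2 - 4)(3) / 3^2 = -6/9 = -2/3
  a_4 = (3 - 4)(-2/3) / 4^2 = (2/3)/16 = 1/24
Hence L_4(x) = x^4/24 - 2 x^3/3 + 3 x^2 - 4 x + 1.

L_4(x); series = x^4/24 - 2 x^3/3 + 3 x^2 - 4 x + 1


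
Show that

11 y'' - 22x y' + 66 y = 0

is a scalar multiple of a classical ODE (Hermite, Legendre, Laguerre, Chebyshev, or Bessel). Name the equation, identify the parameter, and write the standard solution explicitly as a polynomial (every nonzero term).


All three coefficients share the factor 11; dividing through by 11 gives  y'' - 2x y' + 6 y = 0.
This matches the Hermite equation y'' - 2x y' + 2n y = 0 with 2n = 6, so n = 3; the polynomial solution is H_3(x).
With y = sum_k a_k x^k, matching x^k gives (k+2)(k+1) a_{k+2} = 2(k - n) a_k = 2(k - 3) a_k. The right side vanishes at k = 3, so the series with the parity of 3 terminates at degree 3.
Standard normalization: leading coefficient of H_n is 2^n, so a_3 = 2^3 = 8. Work downward with a_k = (k+1)(k+2) a_{k+2} / (2(k - n)):
  a_1 = (2)(3)(8) / (2(1 - 3)) = 48/(-4) = -12
Hence H_3(x) = 8 x^3 - 12 x.

H_3(x); series = 8 x^3 - 12 x


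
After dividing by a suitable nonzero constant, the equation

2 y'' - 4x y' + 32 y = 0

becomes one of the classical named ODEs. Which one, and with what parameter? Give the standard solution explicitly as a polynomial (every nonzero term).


All three coefficients share the factor 2; dividing through by 2 gives  y'' - 2x y' + 16 y = 0.
This matches the Hermite equation y'' - 2x y' + 2n y = 0 with 2n = 16, so n = 8; the polynomial solution is H_8(x).
With y = sum_k a_k x^k, matching x^k gives (k+2)(k+1) a_{k+2} = 2(k - n) a_k = 2(k - 8) a_k. The right side vanishes at k = 8, so the series with the parity of 8 terminates at degree 8.
Standard normalization: leading coefficient of H_n is 2^n, so a_8 = 2^8 = 256. Work downward with a_k = (k+1)(k+2) a_{k+2} / (2(k - n)):
  a_6 = (7)(8)(256) / (2(6 - 8)) = 14336/(-4) = -3584
  a_4 = (5)(6)(-3584) / (2(4 - 8)) = -107520/(-8) = 13440
  a_2 = (3)(4)(13440) / (2(2 - 8)) = 161280/(-12) = -13440
  a_0 = (1)(2)(-13440) / (2(0 - 8)) = -26880/(-16) = 1680
Hence H_8(x) = 256 x^8 - 3584 x^6 + 13440 x^4 - 13440 x^2 + 1680.

H_8(x); series = 256 x^8 - 3584 x^6 + 13440 x^4 - 13440 x^2 + 1680


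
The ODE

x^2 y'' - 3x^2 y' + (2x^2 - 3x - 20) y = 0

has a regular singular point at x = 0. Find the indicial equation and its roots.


Divide by x^2 to reach normal form y'' + P_1(x) y' + P_2(x) y = 0 with P_1(x) = -3 and P_2(x) = 2 - 3/x - 20/x^2.
x = 0 is a singular point because the y-coefficient 2 - 3/x - 20/x^2 has a pole at x = 0.
It is a regular singular point because x P_1(x) = p(x) = -3x and x^2 P_2(x) = q(x) = 2x^2 - 3x - 20 are polynomials, hence analytic at x = 0.
p(0) = 0,  q(0) = -20.
Indicial equation: r(r-1) + p(0) r + q(0) = 0, i.e. r^2 + (p(0) - 1) r + q(0) = 0, i.e. r^2 - 1 r - 20 = 0.
Discriminant: (-1)^2 - 4(-20) = 81, so r = (1 ± 9)/2.
Solving: r_1 = 5, r_2 = -4.

indicial: r^2 - 1 r - 20 = 0; roots r_1 = 5, r_2 = -4


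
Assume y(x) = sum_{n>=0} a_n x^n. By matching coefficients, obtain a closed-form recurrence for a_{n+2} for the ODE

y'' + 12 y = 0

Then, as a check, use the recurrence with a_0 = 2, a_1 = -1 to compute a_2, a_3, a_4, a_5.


Substitute y = sum_n a_n x^n into y'' + (const) y = 0.
y''(x) = sum_{n>=0} (n+2)(n+1) a_{n+2} x^n.
The ODE becomes sum_n [(n+2)(n+1) a_{n+2} + 12 a_n] x^n = 0.
Setting each coefficient to zero gives the recurrence:
  (n+2)(n+1) a_{n+2} + 12 a_n = 0,
  a_{n+2} = -12 / ((n+1)(n+2)) a_n.

Check with a_0 = 2, a_1 = -1 (apply the recurrence for n = 0, 1, 2, 3): a_0 = 2, a_1 = -1, a_2 = -12, a_3 = 2, a_4 = 12, a_5 = -6/5.

a_{n+2} = -12/((n+1)(n+2)) * a_n; check: a_0 = 2, a_1 = -1, a_2 = -12, a_3 = 2, a_4 = 12, a_5 = -6/5
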